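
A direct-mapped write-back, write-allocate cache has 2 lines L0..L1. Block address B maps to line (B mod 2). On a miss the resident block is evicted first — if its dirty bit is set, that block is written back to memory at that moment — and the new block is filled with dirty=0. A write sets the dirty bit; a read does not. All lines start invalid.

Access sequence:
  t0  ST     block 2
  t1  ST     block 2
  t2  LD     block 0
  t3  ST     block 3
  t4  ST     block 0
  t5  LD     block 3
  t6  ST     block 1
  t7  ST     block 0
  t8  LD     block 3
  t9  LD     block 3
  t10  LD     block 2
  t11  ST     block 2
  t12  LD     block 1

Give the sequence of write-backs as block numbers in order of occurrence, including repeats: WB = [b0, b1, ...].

WB = [2, 3, 1, 0]

0: W B2 -> L0 miss  d=D]
1: W B2 -> L0 hit  d=D]
2: R B0 -> L0 miss wb->B2  d=-]
3: W B3 -> L1 miss  d=D]
4: W B0 -> L0 hit  d=D]
5: R B3 -> L1 hit  d=D]
6: W B1 -> L1 miss wb->B3  d=D]
7: W B0 -> L0 hit  d=D]
8: R B3 -> L1 miss wb->B1  d=-]
9: R B3 -> L1 hit  d=-]
10: R B2 -> L0 miss wb->B0  d=-]
11: W B2 -> L0 hit  d=D]
12: R B1 -> L1 miss  d=-]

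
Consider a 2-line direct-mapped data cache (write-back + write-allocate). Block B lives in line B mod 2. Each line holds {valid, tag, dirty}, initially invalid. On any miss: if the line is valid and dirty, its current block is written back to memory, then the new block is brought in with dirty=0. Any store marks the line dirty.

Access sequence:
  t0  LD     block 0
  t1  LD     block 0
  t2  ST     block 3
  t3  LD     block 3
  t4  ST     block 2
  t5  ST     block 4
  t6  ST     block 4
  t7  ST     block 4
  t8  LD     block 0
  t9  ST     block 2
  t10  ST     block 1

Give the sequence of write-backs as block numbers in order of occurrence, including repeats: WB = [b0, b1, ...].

WB = [2, 4, 3]

0: R B0 -> L0 miss  d=-]
1: R B0 -> L0 hit  d=-]
2: W B3 -> L1 miss  d=D]
3: R B3 -> L1 hit  d=D]
4: W B2 -> L0 miss  d=D]
5: W B4 -> L0 miss wb->B2  d=D]
6: W B4 -> L0 hit  d=D]
7: W B4 -> L0 hit  d=D]
8: R B0 -> L0 miss wb->B4  d=-]
9: W B2 -> L0 miss  d=D]
10: W B1 -> L1 miss wb->B3  d=D]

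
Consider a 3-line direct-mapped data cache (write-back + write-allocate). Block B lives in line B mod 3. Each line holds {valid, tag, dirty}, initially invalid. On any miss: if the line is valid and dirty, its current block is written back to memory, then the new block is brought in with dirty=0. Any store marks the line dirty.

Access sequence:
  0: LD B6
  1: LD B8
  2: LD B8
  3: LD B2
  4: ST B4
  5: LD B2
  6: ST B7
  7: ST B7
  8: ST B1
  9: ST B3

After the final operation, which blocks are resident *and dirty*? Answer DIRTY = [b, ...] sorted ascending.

DIRTY = [1, 3]

0: R B6 -> L0 miss  d=-]
1: R B8 -> L2 miss  d=-]
2: R B8 -> L2 hit  d=-]
3: R B2 -> L2 miss  d=-]
4: W B4 -> L1 miss  d=D]
5: R B2 -> L2 hit  d=-]
6: W B7 -> L1 miss wb->B4  d=D]
7: W B7 -> L1 hit  d=D]
8: W B1 -> L1 miss wb->B7  d=D]
9: W B3 -> L0 miss  d=D]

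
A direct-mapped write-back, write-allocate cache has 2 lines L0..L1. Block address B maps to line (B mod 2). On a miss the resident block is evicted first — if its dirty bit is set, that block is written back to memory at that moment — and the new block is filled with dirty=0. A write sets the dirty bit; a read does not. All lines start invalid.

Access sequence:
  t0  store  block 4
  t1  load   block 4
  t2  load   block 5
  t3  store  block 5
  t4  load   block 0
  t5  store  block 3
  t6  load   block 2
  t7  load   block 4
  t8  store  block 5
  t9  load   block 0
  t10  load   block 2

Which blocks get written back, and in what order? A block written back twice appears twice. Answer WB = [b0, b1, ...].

WB = [4, 5, 3]

0: W B4 -> L0 miss  d=D]
1: R B4 -> L0 hit  d=D]
2: R B5 -> L1 miss  d=-]
3: W B5 -> L1 hit  d=D]
4: R B0 -> L0 miss wb->B4  d=-]
5: W B3 -> L1 miss wb->B5  d=D]
6: R B2 -> L0 miss  d=-]
7: R B4 -> L0 miss  d=-]
8: W B5 -> L1 miss wb->B3  d=D]
9: R B0 -> L0 miss  d=-]
10: R B2 -> L0 miss  d=-]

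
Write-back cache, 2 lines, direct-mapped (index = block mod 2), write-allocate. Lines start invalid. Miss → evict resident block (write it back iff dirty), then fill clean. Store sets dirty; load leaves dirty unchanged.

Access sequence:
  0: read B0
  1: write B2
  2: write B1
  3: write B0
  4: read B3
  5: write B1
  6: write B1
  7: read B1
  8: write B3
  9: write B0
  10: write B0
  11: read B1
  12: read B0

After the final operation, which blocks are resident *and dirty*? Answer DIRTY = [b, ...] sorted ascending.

0: R B0 -> L0 miss  d=-]
1: W B2 -> L0 miss  d=D]
2: W B1 -> L1 miss  d=D]
3: W B0 -> L0 miss wb->B2  d=D]
4: R B3 -> L1 miss wb->B1  d=-]
5: W B1 -> L1 miss  d=D]
6: W B1 -> L1 hit  d=D]
7: R B1 -> L1 hit  d=D]
8: W B3 -> L1 miss wb->B1  d=D]
9: W B0 -> L0 hit  d=D]
10: W B0 -> L0 hit  d=D]
11: R B1 -> L1 miss wb->B3  d=-]
12: R B0 -> L0 hit  d=D]

DIRTY = [0]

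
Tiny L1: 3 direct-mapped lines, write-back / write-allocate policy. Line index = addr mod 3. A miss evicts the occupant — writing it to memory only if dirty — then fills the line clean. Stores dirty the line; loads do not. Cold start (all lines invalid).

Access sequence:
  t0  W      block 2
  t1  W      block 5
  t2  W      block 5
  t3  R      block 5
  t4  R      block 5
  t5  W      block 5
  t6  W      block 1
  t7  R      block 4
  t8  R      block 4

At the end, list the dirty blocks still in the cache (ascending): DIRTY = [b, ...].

DIRTY = [5]

0: W B2 -> L2 miss  d=D]
1: W B5 -> L2 miss wb->B2  d=D]
2: W B5 -> L2 hit  d=D]
3: R B5 -> L2 hit  d=D]
4: R B5 -> L2 hit  d=D]
5: W B5 -> L2 hit  d=D]
6: W B1 -> L1 miss  d=D]
7: R B4 -> L1 miss wb->B1  d=-]
8: R B4 -> L1 hit  d=-]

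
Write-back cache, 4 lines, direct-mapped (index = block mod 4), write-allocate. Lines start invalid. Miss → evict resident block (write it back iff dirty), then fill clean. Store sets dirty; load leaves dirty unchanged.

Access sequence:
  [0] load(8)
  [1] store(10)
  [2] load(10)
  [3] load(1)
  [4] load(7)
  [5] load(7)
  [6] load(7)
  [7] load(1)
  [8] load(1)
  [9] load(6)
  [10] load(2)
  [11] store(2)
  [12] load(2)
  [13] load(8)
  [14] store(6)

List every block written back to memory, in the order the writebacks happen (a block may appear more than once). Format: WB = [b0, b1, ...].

0: R B8 -> L0 miss  d=-]
1: W B10 -> L2 miss  d=D]
2: R B10 -> L2 hit  d=D]
3: R B1 -> L1 miss  d=-]
4: R B7 -> L3 miss  d=-]
5: R B7 -> L3 hit  d=-]
6: R B7 -> L3 hit  d=-]
7: R B1 -> L1 hit  d=-]
8: R B1 -> L1 hit  d=-]
9: R B6 -> L2 miss wb->B10  d=-]
10: R B2 -> L2 miss  d=-]
11: W B2 -> L2 hit  d=D]
12: R B2 -> L2 hit  d=D]
13: R B8 -> L0 hit  d=-]
14: W B6 -> L2 miss wb->B2  d=D]

WB = [10, 2]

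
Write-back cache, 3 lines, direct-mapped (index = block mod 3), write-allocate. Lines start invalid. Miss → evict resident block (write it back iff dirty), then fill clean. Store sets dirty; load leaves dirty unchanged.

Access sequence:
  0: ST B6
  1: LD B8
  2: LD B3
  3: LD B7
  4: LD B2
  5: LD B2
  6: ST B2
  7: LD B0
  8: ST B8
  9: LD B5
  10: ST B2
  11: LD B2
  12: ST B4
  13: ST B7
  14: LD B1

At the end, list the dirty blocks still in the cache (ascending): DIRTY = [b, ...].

DIRTY = [2]

0: W B6 -> L0 miss  d=D]
1: R B8 -> L2 miss  d=-]
2: R B3 -> L0 miss wb->B6  d=-]
3: R B7 -> L1 miss  d=-]
4: R B2 -> L2 miss  d=-]
5: R B2 -> L2 hit  d=-]
6: W B2 -> L2 hit  d=D]
7: R B0 -> L0 miss  d=-]
8: W B8 -> L2 miss wb->B2  d=D]
9: R B5 -> L2 miss wb->B8  d=-]
10: W B2 -> L2 miss  d=D]
11: R B2 -> L2 hit  d=D]
12: W B4 -> L1 miss  d=D]
13: W B7 -> L1 miss wb->B4  d=D]
14: R B1 -> L1 miss wb->B7  d=-]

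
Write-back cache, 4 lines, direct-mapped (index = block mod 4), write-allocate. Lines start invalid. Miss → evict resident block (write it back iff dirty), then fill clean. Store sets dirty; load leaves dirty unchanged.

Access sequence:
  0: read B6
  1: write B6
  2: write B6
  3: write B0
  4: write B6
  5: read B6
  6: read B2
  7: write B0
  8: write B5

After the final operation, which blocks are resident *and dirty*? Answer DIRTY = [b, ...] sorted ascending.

  0 | R B6 → L2 miss [-]
  1 | W B6 → L2 hit [D]
  2 | W B6 → L2 hit [D]
  3 | W B0 → L0 miss [D]
  4 | W B6 → L2 hit [D]
  5 | R B6 → L2 hit [D]
  6 | R B2 → L2 miss wb→B6 [-]
  7 | W B0 → L0 hit [D]
  8 | W B5 → L1 miss [D]

DIRTY = [0, 5]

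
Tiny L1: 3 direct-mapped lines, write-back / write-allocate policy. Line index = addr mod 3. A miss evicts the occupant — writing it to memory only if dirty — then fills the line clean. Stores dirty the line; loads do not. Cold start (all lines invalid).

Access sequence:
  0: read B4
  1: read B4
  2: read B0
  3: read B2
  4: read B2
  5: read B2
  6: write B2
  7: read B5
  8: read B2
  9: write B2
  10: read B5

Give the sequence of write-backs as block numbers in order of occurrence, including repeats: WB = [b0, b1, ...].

0: R B4 -> L1 miss  d=-]
1: R B4 -> L1 hit  d=-]
2: R B0 -> L0 miss  d=-]
3: R B2 -> L2 miss  d=-]
4: R B2 -> L2 hit  d=-]
5: R B2 -> L2 hit  d=-]
6: W B2 -> L2 hit  d=D]
7: R B5 -> L2 miss wb->B2  d=-]
8: R B2 -> L2 miss  d=-]
9: W B2 -> L2 hit  d=D]
10: R B5 -> L2 miss wb->B2  d=-]

WB = [2, 2]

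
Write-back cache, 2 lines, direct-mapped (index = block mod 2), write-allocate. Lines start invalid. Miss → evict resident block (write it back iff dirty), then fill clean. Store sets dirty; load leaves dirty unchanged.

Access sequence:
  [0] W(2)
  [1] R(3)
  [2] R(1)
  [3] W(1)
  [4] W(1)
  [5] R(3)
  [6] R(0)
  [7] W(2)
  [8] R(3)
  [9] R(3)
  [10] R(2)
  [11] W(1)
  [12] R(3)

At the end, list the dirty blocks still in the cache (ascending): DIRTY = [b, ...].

0: W B2 -> L0 miss  d=D]
1: R B3 -> L1 miss  d=-]
2: R B1 -> L1 miss  d=-]
3: W B1 -> L1 hit  d=D]
4: W B1 -> L1 hit  d=D]
5: R B3 -> L1 miss wb->B1  d=-]
6: R B0 -> L0 miss wb->B2  d=-]
7: W B2 -> L0 miss  d=D]
8: R B3 -> L1 hit  d=-]
9: R B3 -> L1 hit  d=-]
10: R B2 -> L0 hit  d=D]
11: W B1 -> L1 miss  d=D]
12: R B3 -> L1 miss wb->B1  d=-]

DIRTY = [2]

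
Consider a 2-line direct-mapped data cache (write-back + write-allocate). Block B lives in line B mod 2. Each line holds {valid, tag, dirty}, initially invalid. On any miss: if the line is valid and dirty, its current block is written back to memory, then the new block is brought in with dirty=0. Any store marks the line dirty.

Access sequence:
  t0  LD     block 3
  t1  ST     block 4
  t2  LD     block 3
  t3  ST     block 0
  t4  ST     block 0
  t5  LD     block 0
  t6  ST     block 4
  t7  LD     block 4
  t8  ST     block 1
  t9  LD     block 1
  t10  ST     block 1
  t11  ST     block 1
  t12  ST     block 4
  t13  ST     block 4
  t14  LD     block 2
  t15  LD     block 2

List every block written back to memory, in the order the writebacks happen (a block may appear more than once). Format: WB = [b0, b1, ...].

WB = [4, 0, 4]

0: R B3 → L1 miss [-]
1: W B4 → L0 miss [D]
2: R B3 → L1 hit [-]
3: W B0 → L0 miss wb→B4 [D]
4: W B0 → L0 hit [D]
5: R B0 → L0 hit [D]
6: W B4 → L0 miss wb→B0 [D]
7: R B4 → L0 hit [D]
8: W B1 → L1 miss [D]
9: R B1 → L1 hit [D]
10: W B1 → L1 hit [D]
11: W B1 → L1 hit [D]
12: W B4 → L0 hit [D]
13: W B4 → L0 hit [D]
14: R B2 → L0 miss wb→B4 [-]
15: R B2 → L0 hit [-]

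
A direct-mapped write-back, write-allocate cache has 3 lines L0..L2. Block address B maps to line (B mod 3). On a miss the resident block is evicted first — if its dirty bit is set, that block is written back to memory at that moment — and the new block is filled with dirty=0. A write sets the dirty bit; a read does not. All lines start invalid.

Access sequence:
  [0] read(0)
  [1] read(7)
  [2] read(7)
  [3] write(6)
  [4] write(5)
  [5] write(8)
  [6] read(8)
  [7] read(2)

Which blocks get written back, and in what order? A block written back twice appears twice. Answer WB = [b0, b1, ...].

0: R B0 → L0 miss [-]
1: R B7 → L1 miss [-]
2: R B7 → L1 hit [-]
3: W B6 → L0 miss [D]
4: W B5 → L2 miss [D]
5: W B8 → L2 miss wb→B5 [D]
6: R B8 → L2 hit [D]
7: R B2 → L2 miss wb→B8 [-]

WB = [5, 8]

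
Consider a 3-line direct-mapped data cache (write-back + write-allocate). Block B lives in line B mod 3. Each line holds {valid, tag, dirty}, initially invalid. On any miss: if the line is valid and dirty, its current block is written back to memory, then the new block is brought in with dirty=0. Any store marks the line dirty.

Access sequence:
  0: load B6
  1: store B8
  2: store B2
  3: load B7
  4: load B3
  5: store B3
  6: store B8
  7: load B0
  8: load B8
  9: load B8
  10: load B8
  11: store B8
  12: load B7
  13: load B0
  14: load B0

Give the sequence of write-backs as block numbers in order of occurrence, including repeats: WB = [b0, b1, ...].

WB = [8, 2, 3]

  0 | R B6 → L0 miss [-]
  1 | W B8 → L2 miss [D]
  2 | W B2 → L2 miss wb→B8 [D]
  3 | R B7 → L1 miss [-]
  4 | R B3 → L0 miss [-]
  5 | W B3 → L0 hit [D]
  6 | W B8 → L2 miss wb→B2 [D]
  7 | R B0 → L0 miss wb→B3 [-]
  8 | R B8 → L2 hit [D]
  9 | R B8 → L2 hit [D]
  10 | R B8 → L2 hit [D]
  11 | W B8 → L2 hit [D]
  12 | R B7 → L1 hit [-]
  13 | R B0 → L0 hit [-]
  14 | R B0 → L0 hit [-]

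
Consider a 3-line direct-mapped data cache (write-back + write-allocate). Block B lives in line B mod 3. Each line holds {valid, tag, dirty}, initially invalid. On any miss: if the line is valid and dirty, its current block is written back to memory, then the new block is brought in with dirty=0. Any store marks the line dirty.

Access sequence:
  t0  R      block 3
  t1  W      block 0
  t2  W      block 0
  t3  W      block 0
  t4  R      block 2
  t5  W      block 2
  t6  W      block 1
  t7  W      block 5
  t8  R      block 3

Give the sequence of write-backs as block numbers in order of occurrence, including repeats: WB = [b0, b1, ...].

WB = [2, 0]

0: R B3 -> L0 miss  d=-]
1: W B0 -> L0 miss  d=D]
2: W B0 -> L0 hit  d=D]
3: W B0 -> L0 hit  d=D]
4: R B2 -> L2 miss  d=-]
5: W B2 -> L2 hit  d=D]
6: W B1 -> L1 miss  d=D]
7: W B5 -> L2 miss wb->B2  d=D]
8: R B3 -> L0 miss wb->B0  d=-]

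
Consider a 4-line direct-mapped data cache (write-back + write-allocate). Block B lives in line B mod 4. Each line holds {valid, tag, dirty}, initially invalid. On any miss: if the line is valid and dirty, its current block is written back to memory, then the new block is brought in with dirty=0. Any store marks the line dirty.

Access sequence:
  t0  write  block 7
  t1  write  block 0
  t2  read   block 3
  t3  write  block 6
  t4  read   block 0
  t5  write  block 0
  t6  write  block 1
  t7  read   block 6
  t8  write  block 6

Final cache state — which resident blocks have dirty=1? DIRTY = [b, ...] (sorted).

0: W B7 -> L3 miss  d=D]
1: W B0 -> L0 miss  d=D]
2: R B3 -> L3 miss wb->B7  d=-]
3: W B6 -> L2 miss  d=D]
4: R B0 -> L0 hit  d=D]
5: W B0 -> L0 hit  d=D]
6: W B1 -> L1 miss  d=D]
7: R B6 -> L2 hit  d=D]
8: W B6 -> L2 hit  d=D]

DIRTY = [0, 1, 6]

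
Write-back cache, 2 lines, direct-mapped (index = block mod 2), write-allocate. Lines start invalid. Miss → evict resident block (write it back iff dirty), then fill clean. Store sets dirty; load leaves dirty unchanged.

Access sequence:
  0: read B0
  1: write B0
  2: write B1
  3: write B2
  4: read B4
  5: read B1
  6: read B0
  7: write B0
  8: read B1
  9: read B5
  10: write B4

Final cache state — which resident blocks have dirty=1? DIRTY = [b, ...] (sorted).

0: R B0 -> L0 miss  d=-]
1: W B0 -> L0 hit  d=D]
2: W B1 -> L1 miss  d=D]
3: W B2 -> L0 miss wb->B0  d=D]
4: R B4 -> L0 miss wb->B2  d=-]
5: R B1 -> L1 hit  d=D]
6: R B0 -> L0 miss  d=-]
7: W B0 -> L0 hit  d=D]
8: R B1 -> L1 hit  d=D]
9: R B5 -> L1 miss wb->B1  d=-]
10: W B4 -> L0 miss wb->B0  d=D]

DIRTY = [4]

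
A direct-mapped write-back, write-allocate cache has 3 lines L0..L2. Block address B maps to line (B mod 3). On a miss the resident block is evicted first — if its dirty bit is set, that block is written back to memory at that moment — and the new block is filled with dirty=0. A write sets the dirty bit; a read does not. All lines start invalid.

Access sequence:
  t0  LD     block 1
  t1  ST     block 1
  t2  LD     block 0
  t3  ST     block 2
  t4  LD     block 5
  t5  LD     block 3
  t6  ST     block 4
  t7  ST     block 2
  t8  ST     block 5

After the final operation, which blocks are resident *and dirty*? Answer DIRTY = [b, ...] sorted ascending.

DIRTY = [4, 5]

  0 | R B1 → L1 miss [-]
  1 | W B1 → L1 hit [D]
  2 | R B0 → L0 miss [-]
  3 | W B2 → L2 miss [D]
  4 | R B5 → L2 miss wb→B2 [-]
  5 | R B3 → L0 miss [-]
  6 | W B4 → L1 miss wb→B1 [D]
  7 | W B2 → L2 miss [D]
  8 | W B5 → L2 miss wb→B2 [D]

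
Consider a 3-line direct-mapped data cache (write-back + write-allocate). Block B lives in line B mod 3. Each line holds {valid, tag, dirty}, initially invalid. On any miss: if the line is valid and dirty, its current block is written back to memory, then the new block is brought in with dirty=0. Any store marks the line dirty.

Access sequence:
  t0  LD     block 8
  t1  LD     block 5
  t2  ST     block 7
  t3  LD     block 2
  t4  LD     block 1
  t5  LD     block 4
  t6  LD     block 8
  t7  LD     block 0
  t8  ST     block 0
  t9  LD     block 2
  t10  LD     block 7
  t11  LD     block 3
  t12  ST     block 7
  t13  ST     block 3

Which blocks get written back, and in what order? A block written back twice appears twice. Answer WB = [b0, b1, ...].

  0 | R B8 → L2 miss [-]
  1 | R B5 → L2 miss [-]
  2 | W B7 → L1 miss [D]
  3 | R B2 → L2 miss [-]
  4 | R B1 → L1 miss wb→B7 [-]
  5 | R B4 → L1 miss [-]
  6 | R B8 → L2 miss [-]
  7 | R B0 → L0 miss [-]
  8 | W B0 → L0 hit [D]
  9 | R B2 → L2 miss [-]
  10 | R B7 → L1 miss [-]
  11 | R B3 → L0 miss wb→B0 [-]
  12 | W B7 → L1 hit [D]
  13 | W B3 → L0 hit [D]

WB = [7, 0]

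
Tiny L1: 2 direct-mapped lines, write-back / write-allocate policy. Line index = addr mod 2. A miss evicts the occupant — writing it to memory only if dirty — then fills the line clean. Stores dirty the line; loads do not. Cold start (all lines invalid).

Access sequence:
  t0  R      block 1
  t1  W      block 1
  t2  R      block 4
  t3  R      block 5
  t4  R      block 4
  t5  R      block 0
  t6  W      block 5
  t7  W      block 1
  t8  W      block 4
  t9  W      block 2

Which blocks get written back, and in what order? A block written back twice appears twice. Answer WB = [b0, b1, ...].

0: R B1 → L1 miss [-]
1: W B1 → L1 hit [D]
2: R B4 → L0 miss [-]
3: R B5 → L1 miss wb→B1 [-]
4: R B4 → L0 hit [-]
5: R B0 → L0 miss [-]
6: W B5 → L1 hit [D]
7: W B1 → L1 miss wb→B5 [D]
8: W B4 → L0 miss [D]
9: W B2 → L0 miss wb→B4 [D]

WB = [1, 5, 4]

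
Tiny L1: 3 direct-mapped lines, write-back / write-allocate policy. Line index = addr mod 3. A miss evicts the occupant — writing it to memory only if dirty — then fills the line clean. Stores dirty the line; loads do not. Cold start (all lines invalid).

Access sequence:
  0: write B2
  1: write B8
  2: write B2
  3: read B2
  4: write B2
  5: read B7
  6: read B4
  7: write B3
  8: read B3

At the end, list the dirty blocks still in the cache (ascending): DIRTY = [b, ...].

DIRTY = [2, 3]

0: W B2 → L2 miss [D]
1: W B8 → L2 miss wb→B2 [D]
2: W B2 → L2 miss wb→B8 [D]
3: R B2 → L2 hit [D]
4: W B2 → L2 hit [D]
5: R B7 → L1 miss [-]
6: R B4 → L1 miss [-]
7: W B3 → L0 miss [D]
8: R B3 → L0 hit [D]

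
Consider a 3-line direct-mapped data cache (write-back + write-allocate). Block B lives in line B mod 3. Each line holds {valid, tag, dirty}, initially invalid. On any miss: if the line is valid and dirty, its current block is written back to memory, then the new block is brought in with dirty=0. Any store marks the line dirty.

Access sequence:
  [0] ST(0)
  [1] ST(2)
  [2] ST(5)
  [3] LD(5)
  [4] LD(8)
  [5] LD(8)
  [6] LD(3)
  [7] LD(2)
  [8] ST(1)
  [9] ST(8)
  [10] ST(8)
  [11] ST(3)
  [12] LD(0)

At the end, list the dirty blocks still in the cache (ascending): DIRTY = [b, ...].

0: W B0 → L0 miss [D]
1: W B2 → L2 miss [D]
2: W B5 → L2 miss wb→B2 [D]
3: R B5 → L2 hit [D]
4: R B8 → L2 miss wb→B5 [-]
5: R B8 → L2 hit [-]
6: R B3 → L0 miss wb→B0 [-]
7: R B2 → L2 miss [-]
8: W B1 → L1 miss [D]
9: W B8 → L2 miss [D]
10: W B8 → L2 hit [D]
11: W B3 → L0 hit [D]
12: R B0 → L0 miss wb→B3 [-]

DIRTY = [1, 8]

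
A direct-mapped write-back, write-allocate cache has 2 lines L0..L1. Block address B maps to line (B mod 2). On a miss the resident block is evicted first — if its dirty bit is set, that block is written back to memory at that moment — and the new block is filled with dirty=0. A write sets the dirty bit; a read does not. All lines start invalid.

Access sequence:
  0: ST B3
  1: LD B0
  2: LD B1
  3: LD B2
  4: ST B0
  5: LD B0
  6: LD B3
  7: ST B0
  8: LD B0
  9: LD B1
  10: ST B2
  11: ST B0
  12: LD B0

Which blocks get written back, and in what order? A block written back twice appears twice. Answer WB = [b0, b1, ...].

0: W B3 → L1 miss [D]
1: R B0 → L0 miss [-]
2: R B1 → L1 miss wb→B3 [-]
3: R B2 → L0 miss [-]
4: W B0 → L0 miss [D]
5: R B0 → L0 hit [D]
6: R B3 → L1 miss [-]
7: W B0 → L0 hit [D]
8: R B0 → L0 hit [D]
9: R B1 → L1 miss [-]
10: W B2 → L0 miss wb→B0 [D]
11: W B0 → L0 miss wb→B2 [D]
12: R B0 → L0 hit [D]

WB = [3, 0, 2]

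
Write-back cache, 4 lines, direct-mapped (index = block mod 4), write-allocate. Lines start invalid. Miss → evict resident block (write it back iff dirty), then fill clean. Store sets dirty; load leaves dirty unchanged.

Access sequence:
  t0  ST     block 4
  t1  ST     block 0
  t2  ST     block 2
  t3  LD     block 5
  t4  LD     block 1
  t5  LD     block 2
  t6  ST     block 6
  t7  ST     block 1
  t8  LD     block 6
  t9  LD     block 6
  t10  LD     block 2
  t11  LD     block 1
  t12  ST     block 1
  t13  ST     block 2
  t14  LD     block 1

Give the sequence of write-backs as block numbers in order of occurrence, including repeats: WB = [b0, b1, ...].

  0 | W B4 → L0 miss [D]
  1 | W B0 → L0 miss wb→B4 [D]
  2 | W B2 → L2 miss [D]
  3 | R B5 → L1 miss [-]
  4 | R B1 → L1 miss [-]
  5 | R B2 → L2 hit [D]
  6 | W B6 → L2 miss wb→B2 [D]
  7 | W B1 → L1 hit [D]
  8 | R B6 → L2 hit [D]
  9 | R B6 → L2 hit [D]
  10 | R B2 → L2 miss wb→B6 [-]
  11 | R B1 → L1 hit [D]
  12 | W B1 → L1 hit [D]
  13 | W B2 → L2 hit [D]
  14 | R B1 → L1 hit [D]

WB = [4, 2, 6]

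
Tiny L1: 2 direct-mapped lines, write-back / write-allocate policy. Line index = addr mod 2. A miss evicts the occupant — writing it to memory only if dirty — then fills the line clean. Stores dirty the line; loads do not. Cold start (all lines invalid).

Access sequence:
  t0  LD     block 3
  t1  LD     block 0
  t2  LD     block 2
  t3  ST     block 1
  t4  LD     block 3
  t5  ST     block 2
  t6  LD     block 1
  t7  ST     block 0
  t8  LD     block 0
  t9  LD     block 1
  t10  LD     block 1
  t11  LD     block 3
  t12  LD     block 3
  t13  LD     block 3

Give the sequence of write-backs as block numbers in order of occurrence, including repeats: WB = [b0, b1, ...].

WB = [1, 2]

0: R B3 -> L1 miss  d=-]
1: R B0 -> L0 miss  d=-]
2: R B2 -> L0 miss  d=-]
3: W B1 -> L1 miss  d=D]
4: R B3 -> L1 miss wb->B1  d=-]
5: W B2 -> L0 hit  d=D]
6: R B1 -> L1 miss  d=-]
7: W B0 -> L0 miss wb->B2  d=D]
8: R B0 -> L0 hit  d=D]
9: R B1 -> L1 hit  d=-]
10: R B1 -> L1 hit  d=-]
11: R B3 -> L1 miss  d=-]
12: R B3 -> L1 hit  d=-]
13: R B3 -> L1 hit  d=-]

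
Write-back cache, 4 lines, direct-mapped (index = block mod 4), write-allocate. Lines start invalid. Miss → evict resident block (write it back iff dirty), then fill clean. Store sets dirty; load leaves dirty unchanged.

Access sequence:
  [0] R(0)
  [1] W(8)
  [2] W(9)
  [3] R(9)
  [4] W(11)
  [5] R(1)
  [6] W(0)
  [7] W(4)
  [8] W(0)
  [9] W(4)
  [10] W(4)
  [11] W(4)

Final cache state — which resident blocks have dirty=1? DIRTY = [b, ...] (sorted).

  0 | R B0 → L0 miss [-]
  1 | W B8 → L0 miss [D]
  2 | W B9 → L1 miss [D]
  3 | R B9 → L1 hit [D]
  4 | W B11 → L3 miss [D]
  5 | R B1 → L1 miss wb→B9 [-]
  6 | W B0 → L0 miss wb→B8 [D]
  7 | W B4 → L0 miss wb→B0 [D]
  8 | W B0 → L0 miss wb→B4 [D]
  9 | W B4 → L0 miss wb→B0 [D]
  10 | W B4 → L0 hit [D]
  11 | W B4 → L0 hit [D]

DIRTY = [4, 11]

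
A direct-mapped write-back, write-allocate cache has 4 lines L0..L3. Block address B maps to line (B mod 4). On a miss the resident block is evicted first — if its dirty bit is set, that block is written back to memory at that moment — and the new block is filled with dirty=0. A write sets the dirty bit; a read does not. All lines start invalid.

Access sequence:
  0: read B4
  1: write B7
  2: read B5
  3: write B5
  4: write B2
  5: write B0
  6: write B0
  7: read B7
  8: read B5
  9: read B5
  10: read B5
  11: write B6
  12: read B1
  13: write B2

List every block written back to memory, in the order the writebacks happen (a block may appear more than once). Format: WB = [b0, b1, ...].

0: R B4 -> L0 miss  d=-]
1: W B7 -> L3 miss  d=D]
2: R B5 -> L1 miss  d=-]
3: W B5 -> L1 hit  d=D]
4: W B2 -> L2 miss  d=D]
5: W B0 -> L0 miss  d=D]
6: W B0 -> L0 hit  d=D]
7: R B7 -> L3 hit  d=D]
8: R B5 -> L1 hit  d=D]
9: R B5 -> L1 hit  d=D]
10: R B5 -> L1 hit  d=D]
11: W B6 -> L2 miss wb->B2  d=D]
12: R B1 -> L1 miss wb->B5  d=-]
13: W B2 -> L2 miss wb->B6  d=D]

WB = [2, 5, 6]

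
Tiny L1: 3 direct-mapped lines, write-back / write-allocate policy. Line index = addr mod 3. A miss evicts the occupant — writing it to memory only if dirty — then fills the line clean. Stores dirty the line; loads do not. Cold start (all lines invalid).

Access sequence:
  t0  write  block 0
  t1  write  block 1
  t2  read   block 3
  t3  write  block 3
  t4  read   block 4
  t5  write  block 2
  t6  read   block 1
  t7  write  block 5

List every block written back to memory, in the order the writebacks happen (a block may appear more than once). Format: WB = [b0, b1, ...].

WB = [0, 1, 2]

  0 | W B0 → L0 miss [D]
  1 | W B1 → L1 miss [D]
  2 | R B3 → L0 miss wb→B0 [-]
  3 | W B3 → L0 hit [D]
  4 | R B4 → L1 miss wb→B1 [-]
  5 | W B2 → L2 miss [D]
  6 | R B1 → L1 miss [-]
  7 | W B5 → L2 miss wb→B2 [D]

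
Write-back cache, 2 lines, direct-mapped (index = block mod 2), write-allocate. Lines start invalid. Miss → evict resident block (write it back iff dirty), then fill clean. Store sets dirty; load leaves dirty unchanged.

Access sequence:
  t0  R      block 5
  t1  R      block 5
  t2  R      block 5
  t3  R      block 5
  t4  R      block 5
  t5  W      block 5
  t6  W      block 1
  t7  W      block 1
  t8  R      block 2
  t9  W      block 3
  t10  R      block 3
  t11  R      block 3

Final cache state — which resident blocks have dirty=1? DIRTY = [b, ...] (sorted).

DIRTY = [3]

0: R B5 -> L1 miss  d=-]
1: R B5 -> L1 hit  d=-]
2: R B5 -> L1 hit  d=-]
3: R B5 -> L1 hit  d=-]
4: R B5 -> L1 hit  d=-]
5: W B5 -> L1 hit  d=D]
6: W B1 -> L1 miss wb->B5  d=D]
7: W B1 -> L1 hit  d=D]
8: R B2 -> L0 miss  d=-]
9: W B3 -> L1 miss wb->B1  d=D]
10: R B3 -> L1 hit  d=D]
11: R B3 -> L1 hit  d=D]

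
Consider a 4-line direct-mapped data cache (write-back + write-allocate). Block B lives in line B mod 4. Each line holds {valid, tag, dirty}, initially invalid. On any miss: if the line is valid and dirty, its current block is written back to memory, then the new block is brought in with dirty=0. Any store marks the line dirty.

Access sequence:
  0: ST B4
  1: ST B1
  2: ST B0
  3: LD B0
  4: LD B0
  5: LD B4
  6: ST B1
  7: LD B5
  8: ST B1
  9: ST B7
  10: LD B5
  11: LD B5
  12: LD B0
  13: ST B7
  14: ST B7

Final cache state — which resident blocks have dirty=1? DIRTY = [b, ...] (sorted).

DIRTY = [7]

0: W B4 -> L0 miss  d=D]
1: W B1 -> L1 miss  d=D]
2: W B0 -> L0 miss wb->B4  d=D]
3: R B0 -> L0 hit  d=D]
4: R B0 -> L0 hit  d=D]
5: R B4 -> L0 miss wb->B0  d=-]
6: W B1 -> L1 hit  d=D]
7: R B5 -> L1 miss wb->B1  d=-]
8: W B1 -> L1 miss  d=D]
9: W B7 -> L3 miss  d=D]
10: R B5 -> L1 miss wb->B1  d=-]
11: R B5 -> L1 hit  d=-]
12: R B0 -> L0 miss  d=-]
13: W B7 -> L3 hit  d=D]
14: W B7 -> L3 hit  d=D]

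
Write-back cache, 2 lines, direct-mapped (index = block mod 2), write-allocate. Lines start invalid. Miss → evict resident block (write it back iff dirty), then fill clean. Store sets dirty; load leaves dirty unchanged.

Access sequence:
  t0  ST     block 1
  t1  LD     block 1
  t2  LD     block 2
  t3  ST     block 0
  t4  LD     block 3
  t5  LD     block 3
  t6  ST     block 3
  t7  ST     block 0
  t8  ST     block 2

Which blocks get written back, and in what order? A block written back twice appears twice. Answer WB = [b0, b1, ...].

WB = [1, 0]

0: W B1 -> L1 miss  d=D]
1: R B1 -> L1 hit  d=D]
2: R B2 -> L0 miss  d=-]
3: W B0 -> L0 miss  d=D]
4: R B3 -> L1 miss wb->B1  d=-]
5: R B3 -> L1 hit  d=-]
6: W B3 -> L1 hit  d=D]
7: W B0 -> L0 hit  d=D]
8: W B2 -> L0 miss wb->B0  d=D]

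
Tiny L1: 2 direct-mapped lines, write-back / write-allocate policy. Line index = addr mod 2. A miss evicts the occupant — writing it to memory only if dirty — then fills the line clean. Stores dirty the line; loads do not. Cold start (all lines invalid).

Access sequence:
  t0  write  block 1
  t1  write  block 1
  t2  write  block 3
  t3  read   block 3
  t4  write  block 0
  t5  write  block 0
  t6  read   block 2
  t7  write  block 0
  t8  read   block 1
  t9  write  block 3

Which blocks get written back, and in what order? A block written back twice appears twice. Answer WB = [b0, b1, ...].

0: W B1 → L1 miss [D]
1: W B1 → L1 hit [D]
2: W B3 → L1 miss wb→B1 [D]
3: R B3 → L1 hit [D]
4: W B0 → L0 miss [D]
5: W B0 → L0 hit [D]
6: R B2 → L0 miss wb→B0 [-]
7: W B0 → L0 miss [D]
8: R B1 → L1 miss wb→B3 [-]
9: W B3 → L1 miss [D]

WB = [1, 0, 3]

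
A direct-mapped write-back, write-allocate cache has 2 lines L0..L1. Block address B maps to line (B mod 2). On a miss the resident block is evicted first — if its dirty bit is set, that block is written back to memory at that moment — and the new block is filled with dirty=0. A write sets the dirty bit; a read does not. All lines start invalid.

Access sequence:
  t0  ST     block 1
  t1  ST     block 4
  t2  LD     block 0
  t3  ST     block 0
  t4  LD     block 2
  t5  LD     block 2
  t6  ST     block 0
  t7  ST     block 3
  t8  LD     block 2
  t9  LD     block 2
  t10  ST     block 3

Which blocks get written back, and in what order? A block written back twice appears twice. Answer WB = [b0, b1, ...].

0: W B1 -> L1 miss  d=D]
1: W B4 -> L0 miss  d=D]
2: R B0 -> L0 miss wb->B4  d=-]
3: W B0 -> L0 hit  d=D]
4: R B2 -> L0 miss wb->B0  d=-]
5: R B2 -> L0 hit  d=-]
6: W B0 -> L0 miss  d=D]
7: W B3 -> L1 miss wb->B1  d=D]
8: R B2 -> L0 miss wb->B0  d=-]
9: R B2 -> L0 hit  d=-]
10: W B3 -> L1 hit  d=D]

WB = [4, 0, 1, 0]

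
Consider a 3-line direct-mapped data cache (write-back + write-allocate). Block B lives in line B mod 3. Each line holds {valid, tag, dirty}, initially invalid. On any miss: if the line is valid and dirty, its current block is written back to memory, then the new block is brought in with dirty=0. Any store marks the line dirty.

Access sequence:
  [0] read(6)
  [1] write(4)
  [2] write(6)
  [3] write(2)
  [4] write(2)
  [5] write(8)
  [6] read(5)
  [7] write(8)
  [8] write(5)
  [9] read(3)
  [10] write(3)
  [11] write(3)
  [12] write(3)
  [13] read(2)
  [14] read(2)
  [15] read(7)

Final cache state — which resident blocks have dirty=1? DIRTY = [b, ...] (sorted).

DIRTY = [3]

  0 | R B6 → L0 miss [-]
  1 | W B4 → L1 miss [D]
  2 | W B6 → L0 hit [D]
  3 | W B2 → L2 miss [D]
  4 | W B2 → L2 hit [D]
  5 | W B8 → L2 miss wb→B2 [D]
  6 | R B5 → L2 miss wb→B8 [-]
  7 | W B8 → L2 miss [D]
  8 | W B5 → L2 miss wb→B8 [D]
  9 | R B3 → L0 miss wb→B6 [-]
  10 | W B3 → L0 hit [D]
  11 | W B3 → L0 hit [D]
  12 | W B3 → L0 hit [D]
  13 | R B2 → L2 miss wb→B5 [-]
  14 | R B2 → L2 hit [-]
  15 | R B7 → L1 miss wb→B4 [-]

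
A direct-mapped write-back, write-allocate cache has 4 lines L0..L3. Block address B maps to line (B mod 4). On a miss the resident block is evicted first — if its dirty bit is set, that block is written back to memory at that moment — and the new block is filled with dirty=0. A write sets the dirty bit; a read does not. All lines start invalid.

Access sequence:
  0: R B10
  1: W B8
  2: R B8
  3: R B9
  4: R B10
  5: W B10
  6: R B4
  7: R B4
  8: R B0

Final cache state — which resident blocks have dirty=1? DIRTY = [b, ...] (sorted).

DIRTY = [10]

0: R B10 → L2 miss [-]
1: W B8 → L0 miss [D]
2: R B8 → L0 hit [D]
3: R B9 → L1 miss [-]
4: R B10 → L2 hit [-]
5: W B10 → L2 hit [D]
6: R B4 → L0 miss wb→B8 [-]
7: R B4 → L0 hit [-]
8: R B0 → L0 miss [-]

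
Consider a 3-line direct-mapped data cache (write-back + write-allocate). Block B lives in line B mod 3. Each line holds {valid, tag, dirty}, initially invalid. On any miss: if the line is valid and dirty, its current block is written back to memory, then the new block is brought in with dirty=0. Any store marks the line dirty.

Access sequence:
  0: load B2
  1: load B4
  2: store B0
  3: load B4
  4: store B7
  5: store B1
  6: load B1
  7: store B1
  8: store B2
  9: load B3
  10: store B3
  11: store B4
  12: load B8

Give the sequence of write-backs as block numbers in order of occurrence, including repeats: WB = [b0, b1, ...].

WB = [7, 0, 1, 2]

0: R B2 -> L2 miss  d=-]
1: R B4 -> L1 miss  d=-]
2: W B0 -> L0 miss  d=D]
3: R B4 -> L1 hit  d=-]
4: W B7 -> L1 miss  d=D]
5: W B1 -> L1 miss wb->B7  d=D]
6: R B1 -> L1 hit  d=D]
7: W B1 -> L1 hit  d=D]
8: W B2 -> L2 hit  d=D]
9: R B3 -> L0 miss wb->B0  d=-]
10: W B3 -> L0 hit  d=D]
11: W B4 -> L1 miss wb->B1  d=D]
12: R B8 -> L2 miss wb->B2  d=-]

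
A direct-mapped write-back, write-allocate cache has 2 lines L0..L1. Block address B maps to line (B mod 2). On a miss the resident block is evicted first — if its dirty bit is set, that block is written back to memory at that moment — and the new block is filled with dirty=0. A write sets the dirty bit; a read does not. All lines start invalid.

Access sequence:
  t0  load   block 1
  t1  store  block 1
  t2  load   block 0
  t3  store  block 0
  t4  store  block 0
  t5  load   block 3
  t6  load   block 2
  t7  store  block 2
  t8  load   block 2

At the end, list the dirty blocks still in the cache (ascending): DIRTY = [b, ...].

DIRTY = [2]

0: R B1 → L1 miss [-]
1: W B1 → L1 hit [D]
2: R B0 → L0 miss [-]
3: W B0 → L0 hit [D]
4: W B0 → L0 hit [D]
5: R B3 → L1 miss wb→B1 [-]
6: R B2 → L0 miss wb→B0 [-]
7: W B2 → L0 hit [D]
8: R B2 → L0 hit [D]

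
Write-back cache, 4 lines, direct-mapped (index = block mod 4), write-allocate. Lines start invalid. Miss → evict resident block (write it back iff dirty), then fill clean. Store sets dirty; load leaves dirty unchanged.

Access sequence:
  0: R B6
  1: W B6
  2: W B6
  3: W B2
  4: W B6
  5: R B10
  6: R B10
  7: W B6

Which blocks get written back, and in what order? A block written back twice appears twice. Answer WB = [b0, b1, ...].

0: R B6 -> L2 miss  d=-]
1: W B6 -> L2 hit  d=D]
2: W B6 -> L2 hit  d=D]
3: W B2 -> L2 miss wb->B6  d=D]
4: W B6 -> L2 miss wb->B2  d=D]
5: R B10 -> L2 miss wb->B6  d=-]
6: R B10 -> L2 hit  d=-]
7: W B6 -> L2 miss  d=D]

WB = [6, 2, 6]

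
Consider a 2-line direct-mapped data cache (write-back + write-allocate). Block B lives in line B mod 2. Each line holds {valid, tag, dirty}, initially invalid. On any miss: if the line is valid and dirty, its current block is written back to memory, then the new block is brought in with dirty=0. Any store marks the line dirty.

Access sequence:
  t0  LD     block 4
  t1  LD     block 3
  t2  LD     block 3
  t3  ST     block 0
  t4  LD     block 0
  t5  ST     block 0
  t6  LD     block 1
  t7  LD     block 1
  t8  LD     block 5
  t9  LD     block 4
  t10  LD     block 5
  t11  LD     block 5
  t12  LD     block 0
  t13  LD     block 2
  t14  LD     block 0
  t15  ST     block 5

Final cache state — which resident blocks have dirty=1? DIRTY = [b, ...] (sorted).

DIRTY = [5]

  0 | R B4 → L0 miss [-]
  1 | R B3 → L1 miss [-]
  2 | R B3 → L1 hit [-]
  3 | W B0 → L0 miss [D]
  4 | R B0 → L0 hit [D]
  5 | W B0 → L0 hit [D]
  6 | R B1 → L1 miss [-]
  7 | R B1 → L1 hit [-]
  8 | R B5 → L1 miss [-]
  9 | R B4 → L0 miss wb→B0 [-]
  10 | R B5 → L1 hit [-]
  11 | R B5 → L1 hit [-]
  12 | R B0 → L0 miss [-]
  13 | R B2 → L0 miss [-]
  14 | R B0 → L0 miss [-]
  15 | W B5 → L1 hit [D]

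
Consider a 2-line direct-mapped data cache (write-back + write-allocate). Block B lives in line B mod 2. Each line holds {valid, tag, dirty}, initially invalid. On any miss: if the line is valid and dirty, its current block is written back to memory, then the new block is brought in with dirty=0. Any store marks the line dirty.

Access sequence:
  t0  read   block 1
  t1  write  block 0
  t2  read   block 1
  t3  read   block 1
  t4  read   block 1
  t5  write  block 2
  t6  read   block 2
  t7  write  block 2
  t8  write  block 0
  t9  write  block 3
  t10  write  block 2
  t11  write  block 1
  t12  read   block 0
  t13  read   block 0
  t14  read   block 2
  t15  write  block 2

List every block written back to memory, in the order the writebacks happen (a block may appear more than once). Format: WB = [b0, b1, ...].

WB = [0, 2, 0, 3, 2]

  0 | R B1 → L1 miss [-]
  1 | W B0 → L0 miss [D]
  2 | R B1 → L1 hit [-]
  3 | R B1 → L1 hit [-]
  4 | R B1 → L1 hit [-]
  5 | W B2 → L0 miss wb→B0 [D]
  6 | R B2 → L0 hit [D]
  7 | W B2 → L0 hit [D]
  8 | W B0 → L0 miss wb→B2 [D]
  9 | W B3 → L1 miss [D]
  10 | W B2 → L0 miss wb→B0 [D]
  11 | W B1 → L1 miss wb→B3 [D]
  12 | R B0 → L0 miss wb→B2 [-]
  13 | R B0 → L0 hit [-]
  14 | R B2 → L0 miss [-]
  15 | W B2 → L0 hit [D]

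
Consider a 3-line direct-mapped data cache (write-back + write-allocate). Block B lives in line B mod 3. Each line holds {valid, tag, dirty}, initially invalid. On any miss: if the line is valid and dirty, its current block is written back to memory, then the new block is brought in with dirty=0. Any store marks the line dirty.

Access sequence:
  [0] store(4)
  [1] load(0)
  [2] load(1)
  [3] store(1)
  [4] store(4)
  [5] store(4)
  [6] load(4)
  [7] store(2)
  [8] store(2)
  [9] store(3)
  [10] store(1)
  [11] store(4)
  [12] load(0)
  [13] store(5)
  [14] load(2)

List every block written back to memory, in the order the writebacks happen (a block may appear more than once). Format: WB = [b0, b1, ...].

WB = [4, 1, 4, 1, 3, 2, 5]

  0 | W B4 → L1 miss [D]
  1 | R B0 → L0 miss [-]
  2 | R B1 → L1 miss wb→B4 [-]
  3 | W B1 → L1 hit [D]
  4 | W B4 → L1 miss wb→B1 [D]
  5 | W B4 → L1 hit [D]
  6 | R B4 → L1 hit [D]
  7 | W B2 → L2 miss [D]
  8 | W B2 → L2 hit [D]
  9 | W B3 → L0 miss [D]
  10 | W B1 → L1 miss wb→B4 [D]
  11 | W B4 → L1 miss wb→B1 [D]
  12 | R B0 → L0 miss wb→B3 [-]
  13 | W B5 → L2 miss wb→B2 [D]
  14 | R B2 → L2 miss wb→B5 [-]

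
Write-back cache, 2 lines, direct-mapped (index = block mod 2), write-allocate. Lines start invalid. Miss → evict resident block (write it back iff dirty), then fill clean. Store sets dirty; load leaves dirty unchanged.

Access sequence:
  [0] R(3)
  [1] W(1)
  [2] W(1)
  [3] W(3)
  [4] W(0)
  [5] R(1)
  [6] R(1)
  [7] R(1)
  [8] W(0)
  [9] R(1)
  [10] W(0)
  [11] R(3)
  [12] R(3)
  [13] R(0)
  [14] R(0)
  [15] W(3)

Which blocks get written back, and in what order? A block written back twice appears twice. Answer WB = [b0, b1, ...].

0: R B3 -> L1 miss  d=-]
1: W B1 -> L1 miss  d=D]
2: W B1 -> L1 hit  d=D]
3: W B3 -> L1 miss wb->B1  d=D]
4: W B0 -> L0 miss  d=D]
5: R B1 -> L1 miss wb->B3  d=-]
6: R B1 -> L1 hit  d=-]
7: R B1 -> L1 hit  d=-]
8: W B0 -> L0 hit  d=D]
9: R B1 -> L1 hit  d=-]
10: W B0 -> L0 hit  d=D]
11: R B3 -> L1 miss  d=-]
12: R B3 -> L1 hit  d=-]
13: R B0 -> L0 hit  d=D]
14: R B0 -> L0 hit  d=D]
15: W B3 -> L1 hit  d=D]

WB = [1, 3]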